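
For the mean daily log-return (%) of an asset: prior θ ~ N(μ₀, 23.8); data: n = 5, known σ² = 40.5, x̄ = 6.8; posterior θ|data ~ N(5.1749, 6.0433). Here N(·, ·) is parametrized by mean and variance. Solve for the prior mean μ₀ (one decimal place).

μ₀ = 0.4

The posterior mean is a precision-weighted average: μ_n = (τ₀μ₀ + τ_data·x̄)/(τ₀+τ_data), with τ₀=1/σ₀² and τ_data=n/σ².
Here τ₀ = 1/23.8 = 0.042017 and τ_data = 5/40.5 = 0.123457, so τ_n = 0.165474.
Rearranging for μ₀: μ₀ = (μ_n·τ_n − τ_data·x̄)/τ₀ = (5.1749·0.165474 − 0.123457·6.8) / 0.042017 = 0.016804/0.042017 ≈ 0.4.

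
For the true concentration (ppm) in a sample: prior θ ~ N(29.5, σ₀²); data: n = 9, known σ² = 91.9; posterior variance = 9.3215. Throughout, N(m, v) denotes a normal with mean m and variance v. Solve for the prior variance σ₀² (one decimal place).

For the Normal–Normal model with known σ², precisions add: τ_n = τ₀ + n/σ².
So 1/σ₀² = 1/9.3215 − 9/91.9 = 0.107279 − 0.097933 = 0.009346.
Hence σ₀² = 1/0.009346 ≈ 107.0.

σ₀² = 107.0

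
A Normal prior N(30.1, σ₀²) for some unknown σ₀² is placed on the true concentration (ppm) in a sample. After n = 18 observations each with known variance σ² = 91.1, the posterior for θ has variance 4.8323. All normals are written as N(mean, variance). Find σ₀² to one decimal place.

σ₀² = 106.9

For the Normal–Normal model with known σ², precisions add: τ_n = τ₀ + n/σ².
So 1/σ₀² = 1/4.8323 − 18/91.1 = 0.206941 − 0.197585 = 0.009356.
Hence σ₀² = 1/0.009356 ≈ 106.9.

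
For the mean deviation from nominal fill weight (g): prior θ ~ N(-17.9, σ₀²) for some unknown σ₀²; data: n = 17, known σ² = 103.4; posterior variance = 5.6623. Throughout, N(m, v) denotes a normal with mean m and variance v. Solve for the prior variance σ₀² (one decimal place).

For the Normal–Normal model with known σ², precisions add: τ_n = τ₀ + n/σ².
So 1/σ₀² = 1/5.6623 − 17/103.4 = 0.176607 − 0.164410 = 0.012197.
Hence σ₀² = 1/0.012197 ≈ 82.0.

σ₀² = 82.0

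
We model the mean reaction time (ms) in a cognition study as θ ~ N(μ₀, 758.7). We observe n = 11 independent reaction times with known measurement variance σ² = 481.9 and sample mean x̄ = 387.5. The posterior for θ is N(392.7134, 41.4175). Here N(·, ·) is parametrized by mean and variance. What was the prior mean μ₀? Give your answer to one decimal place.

With known observation variance, the Normal–Normal posterior has precision τ_n = τ₀ + n/σ² and mean μ_n = (τ₀μ₀ + (n/σ²)x̄)/τ_n.
Here τ₀ = 1/758.7 = 0.001318 and τ_data = 11/481.9 = 0.022826, so τ_n = 0.024144.
Rearranging for μ₀: μ₀ = (μ_n·τ_n − τ_data·x̄)/τ₀ = (392.7134·0.024144 − 0.022826·387.5) / 0.001318 = 0.636597/0.001318 ≈ 483.0.

μ₀ = 483.0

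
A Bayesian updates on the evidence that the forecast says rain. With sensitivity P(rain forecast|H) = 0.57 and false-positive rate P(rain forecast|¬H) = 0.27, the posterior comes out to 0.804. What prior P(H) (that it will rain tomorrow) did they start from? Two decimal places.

P(H) = 0.66

In odds form, posterior odds = prior odds × likelihood ratio, so prior odds = posterior odds ÷ LR.
Posterior odds = 0.804/(1−0.804) = 4.1020. LR = 0.57/0.27 = 2.1111.
Prior odds = 4.1020/2.1111 = 1.9431, so P(H) = 1.9431/(1+1.9431) ≈ 0.66.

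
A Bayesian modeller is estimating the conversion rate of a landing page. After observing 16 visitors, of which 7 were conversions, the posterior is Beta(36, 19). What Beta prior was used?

Under Beta–binomial conjugacy the posterior parameters are (a+s, b+f).
So a = 36 − 7 = 29 and b = 19 − 9 = 10.

Beta(29, 10)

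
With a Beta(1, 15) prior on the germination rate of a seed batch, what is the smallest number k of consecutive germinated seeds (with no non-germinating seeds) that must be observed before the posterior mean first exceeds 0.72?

After k germinated seeds and 0 non-germinating seeds the posterior is Beta(1+k, 15), with mean (1+k)/(1+15+k).
Set (1+k)/(16+k) > 0.72 and solve: k > (0.72·16 − 1)/(1 − 0.72) = 37.571.
The smallest integer exceeding 37.571 is 38.

k = 38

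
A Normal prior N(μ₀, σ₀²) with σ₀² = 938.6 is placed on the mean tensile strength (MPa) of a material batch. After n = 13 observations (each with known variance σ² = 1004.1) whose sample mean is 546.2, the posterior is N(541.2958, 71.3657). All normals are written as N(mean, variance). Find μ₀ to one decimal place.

The posterior mean is a precision-weighted average: μ_n = (τ₀μ₀ + τ_data·x̄)/(τ₀+τ_data), with τ₀=1/σ₀² and τ_data=n/σ².
Here τ₀ = 1/938.6 = 0.001065 and τ_data = 13/1004.1 = 0.012947, so τ_n = 0.014012.
Rearranging for μ₀: μ₀ = (μ_n·τ_n − τ_data·x̄)/τ₀ = (541.2958·0.014012 − 0.012947·546.2) / 0.001065 = 0.512985/0.001065 ≈ 481.7.

μ₀ = 481.7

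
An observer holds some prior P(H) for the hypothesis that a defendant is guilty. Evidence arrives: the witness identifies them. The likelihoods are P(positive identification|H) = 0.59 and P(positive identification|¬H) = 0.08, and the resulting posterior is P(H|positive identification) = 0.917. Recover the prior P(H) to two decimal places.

Bayes' rule in odds form gives O(H|E) = O(H)·[P(E|H)/P(E|¬H)], hence O(H) = O(H|E)/LR.
Posterior odds = 0.917/(1−0.917) = 11.0482. LR = 0.59/0.08 = 7.3750.
Prior odds = 11.0482/7.3750 = 1.4981, so P(H) = 1.4981/(1+1.4981) ≈ 0.60.

P(H) = 0.60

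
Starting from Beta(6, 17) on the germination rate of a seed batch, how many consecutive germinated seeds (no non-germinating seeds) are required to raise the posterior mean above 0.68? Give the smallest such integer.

k = 31

After k germinated seeds and 0 non-germinating seeds the posterior is Beta(6+k, 17), with mean (6+k)/(6+17+k).
Set (6+k)/(23+k) > 0.68 and solve: k > (0.68·23 − 6)/(1 − 0.68) = 30.125.
The smallest integer exceeding 30.125 is 31.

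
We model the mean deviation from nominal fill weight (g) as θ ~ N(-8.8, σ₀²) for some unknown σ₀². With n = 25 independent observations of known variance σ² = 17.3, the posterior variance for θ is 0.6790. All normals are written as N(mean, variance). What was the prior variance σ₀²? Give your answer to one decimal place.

σ₀² = 36.1

Posterior precision equals prior precision plus data precision: 1/σ_n² = 1/σ₀² + n/σ².
So 1/σ₀² = 1/0.6790 − 25/17.3 = 1.472754 − 1.445087 = 0.027667.
Hence σ₀² = 1/0.027667 ≈ 36.1.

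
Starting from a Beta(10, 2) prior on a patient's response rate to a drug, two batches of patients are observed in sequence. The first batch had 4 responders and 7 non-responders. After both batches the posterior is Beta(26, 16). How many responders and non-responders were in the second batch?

12 responders and 7 non-responders

Because Beta–binomial updating is additive in the counts, the combined data contributed (α_post−α_prior, β_post−β_prior) successes and failures.
Total across both batches: 26−10=16 responders, 16−2=14 non-responders.
Subtract the first batch: 16−4=12 responders and 14−7=7 non-responders.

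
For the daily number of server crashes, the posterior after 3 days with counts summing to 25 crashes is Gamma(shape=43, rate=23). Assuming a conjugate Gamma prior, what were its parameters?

Gamma–Poisson conjugacy: posterior shape = α + Σxᵢ, posterior rate = β + n.
So α = 43 − 25 = 18 and β = 23 − 3 = 20.

Gamma(shape=18, rate=20)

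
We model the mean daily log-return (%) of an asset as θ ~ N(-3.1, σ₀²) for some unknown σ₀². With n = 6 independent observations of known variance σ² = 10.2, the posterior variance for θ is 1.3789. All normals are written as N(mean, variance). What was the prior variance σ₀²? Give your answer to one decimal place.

σ₀² = 7.3

Posterior precision equals prior precision plus data precision: 1/σ_n² = 1/σ₀² + n/σ².
So 1/σ₀² = 1/1.3789 − 6/10.2 = 0.725216 − 0.588235 = 0.136981.
Hence σ₀² = 1/0.136981 ≈ 7.3.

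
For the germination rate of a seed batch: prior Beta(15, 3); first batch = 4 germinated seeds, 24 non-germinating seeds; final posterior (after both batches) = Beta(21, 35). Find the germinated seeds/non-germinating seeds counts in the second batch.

Because Beta–binomial updating is additive in the counts, the combined data contributed (α_post−α_prior, β_post−β_prior) successes and failures.
Total across both batches: 21−15=6 germinated seeds, 35−3=32 non-germinating seeds.
Subtract the first batch: 6−4=2 germinated seeds and 32−24=8 non-germinating seeds.

2 germinated seeds and 8 non-germinating seeds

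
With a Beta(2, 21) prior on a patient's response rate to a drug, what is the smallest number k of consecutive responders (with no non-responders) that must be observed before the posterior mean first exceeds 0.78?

After k responders and 0 non-responders the posterior is Beta(2+k, 21), with mean (2+k)/(2+21+k).
Set (2+k)/(23+k) > 0.78 and solve: k > (0.78·23 − 2)/(1 − 0.78) = 72.455.
The smallest integer exceeding 72.455 is 73.

k = 73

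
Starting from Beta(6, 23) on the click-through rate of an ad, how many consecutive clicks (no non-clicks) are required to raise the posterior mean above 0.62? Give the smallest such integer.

After k clicks and 0 non-clicks the posterior is Beta(6+k, 23), with mean (6+k)/(6+23+k).
Set (6+k)/(29+k) > 0.62 and solve: k > (0.62·29 − 6)/(1 − 0.62) = 31.526.
The smallest integer exceeding 31.526 is 32.

k = 32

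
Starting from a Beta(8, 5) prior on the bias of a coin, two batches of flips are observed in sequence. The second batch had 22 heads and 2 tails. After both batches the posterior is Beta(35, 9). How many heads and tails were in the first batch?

5 heads and 2 tails

Because Beta–binomial updating is additive in the counts, the combined data contributed (α_post−α_prior, β_post−β_prior) successes and failures.
Total across both batches: 35−8=27 heads, 9−5=4 tails.
Subtract the second batch: 27−22=5 heads and 4−2=2 tails.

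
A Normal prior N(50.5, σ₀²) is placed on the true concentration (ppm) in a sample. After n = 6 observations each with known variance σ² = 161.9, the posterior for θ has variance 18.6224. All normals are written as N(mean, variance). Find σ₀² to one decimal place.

σ₀² = 60.1

For the Normal–Normal model with known σ², precisions add: τ_n = τ₀ + n/σ².
So 1/σ₀² = 1/18.6224 − 6/161.9 = 0.053699 − 0.037060 = 0.016639.
Hence σ₀² = 1/0.016639 ≈ 60.1.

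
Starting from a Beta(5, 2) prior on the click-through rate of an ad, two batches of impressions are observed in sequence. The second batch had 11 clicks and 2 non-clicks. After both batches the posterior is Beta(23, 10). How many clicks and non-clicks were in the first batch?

Sequential conjugate updates are equivalent to a single update on the pooled data, so total successes = posterior α − prior α and total failures = posterior β − prior β.
Total across both batches: 23−5=18 clicks, 10−2=8 non-clicks.
Subtract the second batch: 18−11=7 clicks and 8−2=6 non-clicks.

7 clicks and 6 non-clicks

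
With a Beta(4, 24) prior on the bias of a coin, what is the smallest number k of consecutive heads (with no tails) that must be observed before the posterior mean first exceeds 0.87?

After k heads and 0 tails the posterior is Beta(4+k, 24), with mean (4+k)/(4+24+k).
Set (4+k)/(28+k) > 0.87 and solve: k > (0.87·28 − 4)/(1 − 0.87) = 156.615.
The smallest integer exceeding 156.615 is 157.

k = 157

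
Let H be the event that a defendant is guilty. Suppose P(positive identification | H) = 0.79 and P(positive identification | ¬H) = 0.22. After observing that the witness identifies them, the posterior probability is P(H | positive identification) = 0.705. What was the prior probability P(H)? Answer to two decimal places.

P(H) = 0.40

Bayes' rule in odds form gives O(H|E) = O(H)·[P(E|H)/P(E|¬H)], hence O(H) = O(H|E)/LR.
Posterior odds = 0.705/(1−0.705) = 2.3898. LR = 0.79/0.22 = 3.5909.
Prior odds = 2.3898/3.5909 = 0.6655, so P(H) = 0.6655/(1+0.6655) ≈ 0.40.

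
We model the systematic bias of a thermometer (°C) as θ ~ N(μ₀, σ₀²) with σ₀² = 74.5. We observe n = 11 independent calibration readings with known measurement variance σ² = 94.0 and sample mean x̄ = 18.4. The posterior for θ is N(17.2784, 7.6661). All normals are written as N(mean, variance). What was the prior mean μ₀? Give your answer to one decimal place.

μ₀ = 7.5

With known observation variance, the Normal–Normal posterior has precision τ_n = τ₀ + n/σ² and mean μ_n = (τ₀μ₀ + (n/σ²)x̄)/τ_n.
Here τ₀ = 1/74.5 = 0.013423 and τ_data = 11/94.0 = 0.117021, so τ_n = 0.130444.
Rearranging for μ₀: μ₀ = (μ_n·τ_n − τ_data·x̄)/τ₀ = (17.2784·0.130444 − 0.117021·18.4) / 0.013423 = 0.100677/0.013423 ≈ 7.5.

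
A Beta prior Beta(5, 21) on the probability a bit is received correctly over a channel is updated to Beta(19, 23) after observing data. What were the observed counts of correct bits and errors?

14 correct bits and 2 errors

A Beta(α, β) prior with s successes and f failures in binomial data gives a Beta(α+s, β+f) posterior.
Match parameters: s=19−5=14, f=23−21=2.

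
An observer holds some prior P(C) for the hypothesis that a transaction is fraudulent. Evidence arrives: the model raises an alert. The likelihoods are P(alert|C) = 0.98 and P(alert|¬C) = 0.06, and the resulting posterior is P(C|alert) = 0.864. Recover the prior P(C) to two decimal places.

P(C) = 0.28

Bayes' rule in odds form gives O(C|E) = O(C)·[P(E|C)/P(E|¬C)], hence O(C) = O(C|E)/LR.
Posterior odds = 0.864/(1−0.864) = 6.3529. LR = 0.98/0.06 = 16.3333.
Prior odds = 6.3529/16.3333 = 0.3890, so P(C) = 0.3890/(1+0.3890) ≈ 0.28.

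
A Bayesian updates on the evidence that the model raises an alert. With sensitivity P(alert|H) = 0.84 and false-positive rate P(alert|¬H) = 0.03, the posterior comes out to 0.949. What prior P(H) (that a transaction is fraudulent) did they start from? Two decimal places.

P(H) = 0.40

In odds form, posterior odds = prior odds × likelihood ratio, so prior odds = posterior odds ÷ LR.
Posterior odds = 0.949/(1−0.949) = 18.6078. LR = 0.84/0.03 = 28.0000.
Prior odds = 18.6078/28.0000 = 0.6646, so P(H) = 0.6646/(1+0.6646) ≈ 0.40.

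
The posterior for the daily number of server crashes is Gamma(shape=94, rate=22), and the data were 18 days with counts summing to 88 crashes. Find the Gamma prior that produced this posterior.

Gamma(shape=6, rate=4)

A Gamma(α, β) prior (rate parametrization) on a Poisson rate with n observations summing to S gives posterior Gamma(α+S, β+n).
So α = 94 − 88 = 6 and β = 22 − 18 = 4.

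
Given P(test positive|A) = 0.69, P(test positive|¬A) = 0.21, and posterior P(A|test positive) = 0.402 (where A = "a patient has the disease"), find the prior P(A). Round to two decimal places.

P(A) = 0.17

Bayes' rule in odds form gives O(A|E) = O(A)·[P(E|A)/P(E|¬A)], hence O(A) = O(A|E)/LR.
Posterior odds = 0.402/(1−0.402) = 0.6722. LR = 0.69/0.21 = 3.2857.
Prior odds = 0.6722/3.2857 = 0.2046, so P(A) = 0.2046/(1+0.2046) ≈ 0.17.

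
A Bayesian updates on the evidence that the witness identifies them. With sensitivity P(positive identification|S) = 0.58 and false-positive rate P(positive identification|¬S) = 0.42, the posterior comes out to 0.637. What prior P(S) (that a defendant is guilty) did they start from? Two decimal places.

In odds form, posterior odds = prior odds × likelihood ratio, so prior odds = posterior odds ÷ LR.
Posterior odds = 0.637/(1−0.637) = 1.7548. LR = 0.58/0.42 = 1.3810.
Prior odds = 1.7548/1.3810 = 1.2707, so P(S) = 1.2707/(1+1.2707) ≈ 0.56.

P(S) = 0.56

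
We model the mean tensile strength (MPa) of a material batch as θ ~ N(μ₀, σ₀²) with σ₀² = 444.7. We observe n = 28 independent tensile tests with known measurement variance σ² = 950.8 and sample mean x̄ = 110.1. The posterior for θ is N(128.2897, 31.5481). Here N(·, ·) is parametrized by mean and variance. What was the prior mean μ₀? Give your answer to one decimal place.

μ₀ = 366.5

The posterior mean is a precision-weighted average: μ_n = (τ₀μ₀ + τ_data·x̄)/(τ₀+τ_data), with τ₀=1/σ₀² and τ_data=n/σ².
Here τ₀ = 1/444.7 = 0.002249 and τ_data = 28/950.8 = 0.029449, so τ_n = 0.031698.
Rearranging for μ₀: μ₀ = (μ_n·τ_n − τ_data·x̄)/τ₀ = (128.2897·0.031698 − 0.029449·110.1) / 0.002249 = 0.824192/0.002249 ≈ 366.5.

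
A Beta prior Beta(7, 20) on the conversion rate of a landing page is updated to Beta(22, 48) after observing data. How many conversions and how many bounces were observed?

15 conversions and 28 bounces

A Beta(α, β) prior with s successes and f failures in binomial data gives a Beta(α+s, β+f) posterior.
Match parameters: s=22−7=15, f=48−20=28.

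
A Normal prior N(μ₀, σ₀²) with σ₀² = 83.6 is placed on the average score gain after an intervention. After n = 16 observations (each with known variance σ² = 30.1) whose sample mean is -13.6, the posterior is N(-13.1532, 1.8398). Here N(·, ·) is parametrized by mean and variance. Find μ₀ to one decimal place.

With known observation variance, the Normal–Normal posterior has precision τ_n = τ₀ + n/σ² and mean μ_n = (τ₀μ₀ + (n/σ²)x̄)/τ_n.
Here τ₀ = 1/83.6 = 0.011962 and τ_data = 16/30.1 = 0.531561, so τ_n = 0.543523.
Rearranging for μ₀: μ₀ = (μ_n·τ_n − τ_data·x̄)/τ₀ = (-13.1532·0.543523 − 0.531561·-13.6) / 0.011962 = 0.080163/0.011962 ≈ 6.7.

μ₀ = 6.7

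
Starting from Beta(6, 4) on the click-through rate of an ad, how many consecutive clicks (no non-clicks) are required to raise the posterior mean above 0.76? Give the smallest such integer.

After k clicks and 0 non-clicks the posterior is Beta(6+k, 4), with mean (6+k)/(6+4+k).
Set (6+k)/(10+k) > 0.76 and solve: k > (0.76·10 − 6)/(1 − 0.76) = 6.667.
The smallest integer exceeding 6.667 is 7.

k = 7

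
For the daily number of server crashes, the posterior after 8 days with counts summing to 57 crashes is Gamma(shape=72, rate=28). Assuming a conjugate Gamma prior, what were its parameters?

A Gamma(α, β) prior (rate parametrization) on a Poisson rate with n observations summing to S gives posterior Gamma(α+S, β+n).
So α = 72 − 57 = 15 and β = 28 − 8 = 20.

Gamma(shape=15, rate=20)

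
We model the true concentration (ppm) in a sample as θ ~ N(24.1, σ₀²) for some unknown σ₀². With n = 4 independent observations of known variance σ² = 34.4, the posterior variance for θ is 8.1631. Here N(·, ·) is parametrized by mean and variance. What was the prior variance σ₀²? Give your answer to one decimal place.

σ₀² = 160.7

For the Normal–Normal model with known σ², precisions add: τ_n = τ₀ + n/σ².
So 1/σ₀² = 1/8.1631 − 4/34.4 = 0.122502 − 0.116279 = 0.006223.
Hence σ₀² = 1/0.006223 ≈ 160.7.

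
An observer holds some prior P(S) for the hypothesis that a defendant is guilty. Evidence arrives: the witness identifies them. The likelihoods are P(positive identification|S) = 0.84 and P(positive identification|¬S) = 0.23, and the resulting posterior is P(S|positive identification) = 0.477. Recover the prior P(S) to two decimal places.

P(S) = 0.20

Bayes' rule in odds form gives O(S|E) = O(S)·[P(E|S)/P(E|¬S)], hence O(S) = O(S|E)/LR.
Posterior odds = 0.477/(1−0.477) = 0.9120. LR = 0.84/0.23 = 3.6522.
Prior odds = 0.9120/3.6522 = 0.2497, so P(S) = 0.2497/(1+0.2497) ≈ 0.20.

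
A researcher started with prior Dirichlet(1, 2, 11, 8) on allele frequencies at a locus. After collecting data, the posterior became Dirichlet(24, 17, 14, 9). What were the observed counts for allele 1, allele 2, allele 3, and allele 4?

For a Dirichlet(α) prior with multinomial counts c, the posterior is Dirichlet(α + c) componentwise.
Counts are posterior − prior componentwise: 24−1=23, 17−2=15, 14−11=3, 9−8=1.

counts (23, 15, 3, 1)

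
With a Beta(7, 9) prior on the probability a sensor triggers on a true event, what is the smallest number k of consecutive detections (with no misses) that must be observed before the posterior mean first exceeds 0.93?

k = 113

After k detections and 0 misses the posterior is Beta(7+k, 9), with mean (7+k)/(7+9+k).
Set (7+k)/(16+k) > 0.93 and solve: k > (0.93·16 − 7)/(1 − 0.93) = 112.571.
The smallest integer exceeding 112.571 is 113.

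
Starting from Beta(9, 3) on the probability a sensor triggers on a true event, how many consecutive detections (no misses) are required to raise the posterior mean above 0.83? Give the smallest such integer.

After k detections and 0 misses the posterior is Beta(9+k, 3), with mean (9+k)/(9+3+k).
Set (9+k)/(12+k) > 0.83 and solve: k > (0.83·12 − 9)/(1 − 0.83) = 5.647.
The smallest integer exceeding 5.647 is 6.

k = 6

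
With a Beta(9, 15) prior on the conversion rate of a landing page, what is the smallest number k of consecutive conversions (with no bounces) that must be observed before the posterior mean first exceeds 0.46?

After k conversions and 0 bounces the posterior is Beta(9+k, 15), with mean (9+k)/(9+15+k).
Set (9+k)/(24+k) > 0.46 and solve: k > (0.46·24 − 9)/(1 − 0.46) = 3.778.
The smallest integer exceeding 3.778 is 4.

k = 4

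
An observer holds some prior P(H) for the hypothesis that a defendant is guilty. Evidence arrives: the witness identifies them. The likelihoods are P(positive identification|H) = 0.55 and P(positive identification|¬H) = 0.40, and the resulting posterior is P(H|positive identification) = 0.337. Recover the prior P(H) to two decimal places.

P(H) = 0.27

Bayes' rule in odds form gives O(H|E) = O(H)·[P(E|H)/P(E|¬H)], hence O(H) = O(H|E)/LR.
Posterior odds = 0.337/(1−0.337) = 0.5083. LR = 0.55/0.40 = 1.3750.
Prior odds = 0.5083/1.3750 = 0.3697, so P(H) = 0.3697/(1+0.3697) ≈ 0.27.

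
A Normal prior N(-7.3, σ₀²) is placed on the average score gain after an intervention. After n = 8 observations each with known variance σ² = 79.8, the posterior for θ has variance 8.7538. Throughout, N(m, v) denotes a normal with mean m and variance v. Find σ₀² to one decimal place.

σ₀² = 71.5

Posterior precision equals prior precision plus data precision: 1/σ_n² = 1/σ₀² + n/σ².
So 1/σ₀² = 1/8.7538 − 8/79.8 = 0.114236 − 0.100251 = 0.013985.
Hence σ₀² = 1/0.013985 ≈ 71.5.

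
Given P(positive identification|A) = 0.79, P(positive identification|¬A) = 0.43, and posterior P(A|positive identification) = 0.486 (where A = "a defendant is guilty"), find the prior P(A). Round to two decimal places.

Bayes' rule in odds form gives O(A|E) = O(A)·[P(E|A)/P(E|¬A)], hence O(A) = O(A|E)/LR.
Posterior odds = 0.486/(1−0.486) = 0.9455. LR = 0.79/0.43 = 1.8372.
Prior odds = 0.9455/1.8372 = 0.5146, so P(A) = 0.5146/(1+0.5146) ≈ 0.34.

P(A) = 0.34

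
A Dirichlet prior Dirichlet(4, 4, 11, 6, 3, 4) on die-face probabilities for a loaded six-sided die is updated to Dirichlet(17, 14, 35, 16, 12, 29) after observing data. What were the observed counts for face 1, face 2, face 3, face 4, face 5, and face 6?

counts (13, 10, 24, 10, 9, 25)

For a Dirichlet(α) prior with multinomial counts c, the posterior is Dirichlet(α + c) componentwise.
Counts are posterior − prior componentwise: 17−4=13, 14−4=10, 35−11=24, 16−6=10, 12−3=9, 29−4=25.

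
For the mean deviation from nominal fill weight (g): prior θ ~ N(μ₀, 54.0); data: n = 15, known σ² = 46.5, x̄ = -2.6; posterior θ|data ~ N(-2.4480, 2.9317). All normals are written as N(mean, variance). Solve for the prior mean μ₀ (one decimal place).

μ₀ = 0.2

The posterior mean is a precision-weighted average: μ_n = (τ₀μ₀ + τ_data·x̄)/(τ₀+τ_data), with τ₀=1/σ₀² and τ_data=n/σ².
Here τ₀ = 1/54.0 = 0.018519 and τ_data = 15/46.5 = 0.322581, so τ_n = 0.341100.
Rearranging for μ₀: μ₀ = (μ_n·τ_n − τ_data·x̄)/τ₀ = (-2.4480·0.341100 − 0.322581·-2.6) / 0.018519 = 0.003698/0.018519 ≈ 0.2.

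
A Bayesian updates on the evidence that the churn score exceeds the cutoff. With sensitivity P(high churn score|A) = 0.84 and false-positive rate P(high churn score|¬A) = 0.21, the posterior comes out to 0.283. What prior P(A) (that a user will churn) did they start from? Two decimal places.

Bayes' rule in odds form gives O(A|E) = O(A)·[P(E|A)/P(E|¬A)], hence O(A) = O(A|E)/LR.
Posterior odds = 0.283/(1−0.283) = 0.3947. LR = 0.84/0.21 = 4.0000.
Prior odds = 0.3947/4.0000 = 0.0987, so P(A) = 0.0987/(1+0.0987) ≈ 0.09.

P(A) = 0.09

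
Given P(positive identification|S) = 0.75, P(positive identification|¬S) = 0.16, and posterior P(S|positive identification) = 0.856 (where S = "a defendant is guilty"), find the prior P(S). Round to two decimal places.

P(S) = 0.56

In odds form, posterior odds = prior odds × likelihood ratio, so prior odds = posterior odds ÷ LR.
Posterior odds = 0.856/(1−0.856) = 5.9444. LR = 0.75/0.16 = 4.6875.
Prior odds = 5.9444/4.6875 = 1.2681, so P(S) = 1.2681/(1+1.2681) ≈ 0.56.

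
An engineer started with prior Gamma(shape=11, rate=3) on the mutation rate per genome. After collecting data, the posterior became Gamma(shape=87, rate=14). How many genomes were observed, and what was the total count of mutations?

Gamma–Poisson conjugacy: posterior shape = α + Σxᵢ, posterior rate = β + n.
Matching: Σxᵢ = 87 − 11 = 76 and n = 14 − 3 = 11.

n = 11 genomes with total 76 mutations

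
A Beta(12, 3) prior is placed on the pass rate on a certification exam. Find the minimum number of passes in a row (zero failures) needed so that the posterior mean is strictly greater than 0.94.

After k passes and 0 failures the posterior is Beta(12+k, 3), with mean (12+k)/(12+3+k).
Set (12+k)/(15+k) > 0.94 and solve: k > (0.94·15 − 12)/(1 − 0.94) = 35.000.
The smallest integer exceeding 35.000 is 36.

k = 36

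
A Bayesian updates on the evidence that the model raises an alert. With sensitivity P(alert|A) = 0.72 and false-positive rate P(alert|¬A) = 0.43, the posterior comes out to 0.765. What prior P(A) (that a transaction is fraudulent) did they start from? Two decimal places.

In odds form, posterior odds = prior odds × likelihood ratio, so prior odds = posterior odds ÷ LR.
Posterior odds = 0.765/(1−0.765) = 3.2553. LR = 0.72/0.43 = 1.6744.
Prior odds = 3.2553/1.6744 = 1.9442, so P(A) = 1.9442/(1+1.9442) ≈ 0.66.

P(A) = 0.66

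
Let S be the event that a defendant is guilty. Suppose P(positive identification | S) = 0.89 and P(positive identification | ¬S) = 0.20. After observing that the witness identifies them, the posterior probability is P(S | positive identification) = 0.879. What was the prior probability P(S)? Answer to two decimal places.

In odds form, posterior odds = prior odds × likelihood ratio, so prior odds = posterior odds ÷ LR.
Posterior odds = 0.879/(1−0.879) = 7.2645. LR = 0.89/0.20 = 4.4500.
Prior odds = 7.2645/4.4500 = 1.6325, so P(S) = 1.6325/(1+1.6325) ≈ 0.62.

P(S) = 0.62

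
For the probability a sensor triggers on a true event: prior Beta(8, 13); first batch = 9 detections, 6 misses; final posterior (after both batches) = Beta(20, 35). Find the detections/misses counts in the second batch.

3 detections and 16 misses

Sequential conjugate updates are equivalent to a single update on the pooled data, so total successes = posterior α − prior α and total failures = posterior β − prior β.
Total across both batches: 20−8=12 detections, 35−13=22 misses.
Subtract the first batch: 12−9=3 detections and 22−6=16 misses.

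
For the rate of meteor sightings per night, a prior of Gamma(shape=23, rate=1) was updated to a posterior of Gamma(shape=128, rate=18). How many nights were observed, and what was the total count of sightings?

n = 17 nights with total 105 sightings

Gamma–Poisson conjugacy: posterior shape = α + Σxᵢ, posterior rate = β + n.
Matching: Σxᵢ = 128 − 23 = 105 and n = 18 − 1 = 17.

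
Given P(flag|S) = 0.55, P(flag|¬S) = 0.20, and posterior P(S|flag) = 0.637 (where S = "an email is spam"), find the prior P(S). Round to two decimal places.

Bayes' rule in odds form gives O(S|E) = O(S)·[P(E|S)/P(E|¬S)], hence O(S) = O(S|E)/LR.
Posterior odds = 0.637/(1−0.637) = 1.7548. LR = 0.55/0.20 = 2.7500.
Prior odds = 1.7548/2.7500 = 0.6381, so P(S) = 0.6381/(1+0.6381) ≈ 0.39.

P(S) = 0.39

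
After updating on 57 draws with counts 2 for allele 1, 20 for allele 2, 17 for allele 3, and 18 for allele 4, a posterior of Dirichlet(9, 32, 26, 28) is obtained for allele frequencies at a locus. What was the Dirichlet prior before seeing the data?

For a Dirichlet(α) prior with multinomial counts c, the posterior is Dirichlet(α + c) componentwise.
Subtract each count from the matching posterior parameter: 9−2=7, 32−20=12, 26−17=9, 28−18=10.

Dirichlet(7, 12, 9, 10)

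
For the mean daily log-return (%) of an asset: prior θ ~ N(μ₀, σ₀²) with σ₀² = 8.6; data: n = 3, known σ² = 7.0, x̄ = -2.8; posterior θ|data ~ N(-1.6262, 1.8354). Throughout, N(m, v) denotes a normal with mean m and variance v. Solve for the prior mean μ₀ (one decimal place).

μ₀ = 2.7

The posterior mean is a precision-weighted average: μ_n = (τ₀μ₀ + τ_data·x̄)/(τ₀+τ_data), with τ₀=1/σ₀² and τ_data=n/σ².
Here τ₀ = 1/8.6 = 0.116279 and τ_data = 3/7.0 = 0.428571, so τ_n = 0.544850.
Rearranging for μ₀: μ₀ = (μ_n·τ_n − τ_data·x̄)/τ₀ = (-1.6262·0.544850 − 0.428571·-2.8) / 0.116279 = 0.313964/0.116279 ≈ 2.7.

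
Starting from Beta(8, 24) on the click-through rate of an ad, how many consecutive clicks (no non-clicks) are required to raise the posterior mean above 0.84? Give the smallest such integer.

k = 119

After k clicks and 0 non-clicks the posterior is Beta(8+k, 24), with mean (8+k)/(8+24+k).
Set (8+k)/(32+k) > 0.84 and solve: k > (0.84·32 − 8)/(1 − 0.84) = 118.000.
The smallest integer exceeding 118.000 is 119, and checking k=119: (127)/(151) = 0.8411 > 0.84.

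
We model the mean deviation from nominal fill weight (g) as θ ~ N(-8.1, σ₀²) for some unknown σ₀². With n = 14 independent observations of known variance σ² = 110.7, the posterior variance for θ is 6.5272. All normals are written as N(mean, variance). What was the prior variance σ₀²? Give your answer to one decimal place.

σ₀² = 37.4

For the Normal–Normal model with known σ², precisions add: τ_n = τ₀ + n/σ².
So 1/σ₀² = 1/6.5272 − 14/110.7 = 0.153205 − 0.126468 = 0.026737.
Hence σ₀² = 1/0.026737 ≈ 37.4.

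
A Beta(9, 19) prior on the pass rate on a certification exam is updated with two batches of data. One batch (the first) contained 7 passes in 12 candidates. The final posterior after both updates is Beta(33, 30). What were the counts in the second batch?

17 passes and 6 failures

Because Beta–binomial updating is additive in the counts, the combined data contributed (α_post−α_prior, β_post−β_prior) successes and failures.
Total across both batches: 33−9=24 passes, 30−19=11 failures.
Subtract the first batch: 24−7=17 passes and 11−5=6 failures.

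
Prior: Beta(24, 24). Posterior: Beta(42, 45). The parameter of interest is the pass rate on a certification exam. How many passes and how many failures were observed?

A Beta(α, β) prior with s successes and f failures in binomial data gives a Beta(α+s, β+f) posterior.
So s = 42 − 24 = 18 and f = 45 − 24 = 21.

18 passes and 21 failures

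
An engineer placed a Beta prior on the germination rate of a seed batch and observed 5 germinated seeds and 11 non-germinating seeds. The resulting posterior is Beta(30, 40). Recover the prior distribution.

Beta(25, 29)

Beta is conjugate to the binomial likelihood: posterior = Beta(α+s, β+f).
Subtract the data counts: 30−5=25, 40−11=29.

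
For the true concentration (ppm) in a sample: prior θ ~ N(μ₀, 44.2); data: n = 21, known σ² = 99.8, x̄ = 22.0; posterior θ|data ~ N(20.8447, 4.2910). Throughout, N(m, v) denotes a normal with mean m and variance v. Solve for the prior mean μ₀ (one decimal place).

μ₀ = 10.1

With known observation variance, the Normal–Normal posterior has precision τ_n = τ₀ + n/σ² and mean μ_n = (τ₀μ₀ + (n/σ²)x̄)/τ_n.
Here τ₀ = 1/44.2 = 0.022624 and τ_data = 21/99.8 = 0.210421, so τ_n = 0.233045.
Rearranging for μ₀: μ₀ = (μ_n·τ_n − τ_data·x̄)/τ₀ = (20.8447·0.233045 − 0.210421·22.0) / 0.022624 = 0.228491/0.022624 ≈ 10.1.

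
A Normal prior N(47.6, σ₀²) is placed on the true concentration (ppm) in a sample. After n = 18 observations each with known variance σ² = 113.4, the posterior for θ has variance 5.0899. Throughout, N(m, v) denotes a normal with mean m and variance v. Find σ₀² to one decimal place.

Posterior precision equals prior precision plus data precision: 1/σ_n² = 1/σ₀² + n/σ².
So 1/σ₀² = 1/5.0899 − 18/113.4 = 0.196468 − 0.158730 = 0.037738.
Hence σ₀² = 1/0.037738 ≈ 26.5.

σ₀² = 26.5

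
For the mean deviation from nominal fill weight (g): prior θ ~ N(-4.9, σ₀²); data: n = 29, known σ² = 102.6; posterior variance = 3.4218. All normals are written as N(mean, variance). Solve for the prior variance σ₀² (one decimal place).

For the Normal–Normal model with known σ², precisions add: τ_n = τ₀ + n/σ².
So 1/σ₀² = 1/3.4218 − 29/102.6 = 0.292244 − 0.282651 = 0.009593.
Hence σ₀² = 1/0.009593 ≈ 104.2.

σ₀² = 104.2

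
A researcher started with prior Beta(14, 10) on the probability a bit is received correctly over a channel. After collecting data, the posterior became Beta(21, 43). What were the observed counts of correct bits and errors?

A Beta(α, β) prior with s successes and f failures in binomial data gives a Beta(α+s, β+f) posterior.
Match parameters: s=21−14=7, f=43−10=33.

7 correct bits and 33 errors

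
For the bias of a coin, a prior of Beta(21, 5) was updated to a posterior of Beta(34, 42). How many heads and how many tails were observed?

13 heads and 37 tails

Under Beta–binomial conjugacy the posterior parameters are (α+s, β+f).
Match parameters: s=34−21=13, f=42−5=37.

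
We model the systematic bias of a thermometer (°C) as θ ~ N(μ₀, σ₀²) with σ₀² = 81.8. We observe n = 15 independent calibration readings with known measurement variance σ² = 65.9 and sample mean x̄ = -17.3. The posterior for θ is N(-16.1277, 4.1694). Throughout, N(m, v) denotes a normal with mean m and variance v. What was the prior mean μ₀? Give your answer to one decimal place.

With known observation variance, the Normal–Normal posterior has precision τ_n = τ₀ + n/σ² and mean μ_n = (τ₀μ₀ + (n/σ²)x̄)/τ_n.
Here τ₀ = 1/81.8 = 0.012225 and τ_data = 15/65.9 = 0.227618, so τ_n = 0.239843.
Rearranging for μ₀: μ₀ = (μ_n·τ_n − τ_data·x̄)/τ₀ = (-16.1277·0.239843 − 0.227618·-17.3) / 0.012225 = 0.069675/0.012225 ≈ 5.7.

μ₀ = 5.7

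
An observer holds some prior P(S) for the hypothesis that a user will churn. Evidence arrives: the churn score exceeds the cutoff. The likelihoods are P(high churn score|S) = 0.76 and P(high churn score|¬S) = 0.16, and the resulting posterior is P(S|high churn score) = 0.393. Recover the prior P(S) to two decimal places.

P(S) = 0.12

In odds form, posterior odds = prior odds × likelihood ratio, so prior odds = posterior odds ÷ LR.
Posterior odds = 0.393/(1−0.393) = 0.6474. LR = 0.76/0.16 = 4.7500.
Prior odds = 0.6474/4.7500 = 0.1363, so P(S) = 0.1363/(1+0.1363) ≈ 0.12.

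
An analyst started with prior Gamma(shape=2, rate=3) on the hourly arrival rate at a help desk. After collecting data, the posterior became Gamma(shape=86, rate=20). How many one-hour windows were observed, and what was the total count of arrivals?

n = 17 one-hour windows with total 84 arrivals

Gamma–Poisson conjugacy: posterior shape = α + Σxᵢ, posterior rate = β + n.
Matching: Σxᵢ = 86 − 2 = 84 and n = 20 − 3 = 17.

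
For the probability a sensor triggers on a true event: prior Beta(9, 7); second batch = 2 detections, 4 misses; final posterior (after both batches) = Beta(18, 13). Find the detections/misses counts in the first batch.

Because Beta–binomial updating is additive in the counts, the combined data contributed (α_post−α_prior, β_post−β_prior) successes and failures.
Total across both batches: 18−9=9 detections, 13−7=6 misses.
Subtract the second batch: 9−2=7 detections and 6−4=2 misses.

7 detections and 2 misses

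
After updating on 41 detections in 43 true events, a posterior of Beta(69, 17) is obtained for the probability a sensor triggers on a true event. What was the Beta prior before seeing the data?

Beta(28, 15)

Beta is conjugate to the binomial likelihood: posterior = Beta(a+s, b+f).
So a = 69 − 41 = 28 and b = 17 − 2 = 15.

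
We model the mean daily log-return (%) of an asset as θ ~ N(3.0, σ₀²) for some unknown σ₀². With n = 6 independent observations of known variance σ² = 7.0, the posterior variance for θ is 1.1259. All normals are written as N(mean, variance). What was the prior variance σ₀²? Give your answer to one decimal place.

For the Normal–Normal model with known σ², precisions add: τ_n = τ₀ + n/σ².
So 1/σ₀² = 1/1.1259 − 6/7.0 = 0.888178 − 0.857143 = 0.031035.
Hence σ₀² = 1/0.031035 ≈ 32.2.

σ₀² = 32.2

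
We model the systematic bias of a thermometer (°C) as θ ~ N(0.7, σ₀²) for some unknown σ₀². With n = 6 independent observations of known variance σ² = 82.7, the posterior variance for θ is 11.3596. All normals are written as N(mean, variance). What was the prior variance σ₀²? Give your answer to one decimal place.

σ₀² = 64.6

For the Normal–Normal model with known σ², precisions add: τ_n = τ₀ + n/σ².
So 1/σ₀² = 1/11.3596 − 6/82.7 = 0.088031 − 0.072551 = 0.015480.
Hence σ₀² = 1/0.015480 ≈ 64.6.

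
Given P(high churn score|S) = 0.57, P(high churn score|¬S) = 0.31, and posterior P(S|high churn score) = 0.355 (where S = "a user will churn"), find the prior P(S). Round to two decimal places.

P(S) = 0.23

Bayes' rule in odds form gives O(S|E) = O(S)·[P(E|S)/P(E|¬S)], hence O(S) = O(S|E)/LR.
Posterior odds = 0.355/(1−0.355) = 0.5504. LR = 0.57/0.31 = 1.8387.
Prior odds = 0.5504/1.8387 = 0.2993, so P(S) = 0.2993/(1+0.2993) ≈ 0.23.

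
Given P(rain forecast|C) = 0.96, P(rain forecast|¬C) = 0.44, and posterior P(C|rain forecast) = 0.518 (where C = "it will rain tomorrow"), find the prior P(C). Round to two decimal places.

P(C) = 0.33

Bayes' rule in odds form gives O(C|E) = O(C)·[P(E|C)/P(E|¬C)], hence O(C) = O(C|E)/LR.
Posterior odds = 0.518/(1−0.518) = 1.0747. LR = 0.96/0.44 = 2.1818.
Prior odds = 1.0747/2.1818 = 0.4926, so P(C) = 0.4926/(1+0.4926) ≈ 0.33.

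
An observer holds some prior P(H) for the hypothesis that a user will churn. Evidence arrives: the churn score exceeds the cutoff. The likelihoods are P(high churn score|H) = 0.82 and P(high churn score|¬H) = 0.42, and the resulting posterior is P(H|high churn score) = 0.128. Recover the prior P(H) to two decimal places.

Bayes' rule in odds form gives O(H|E) = O(H)·[P(E|H)/P(E|¬H)], hence O(H) = O(H|E)/LR.
Posterior odds = 0.128/(1−0.128) = 0.1468. LR = 0.82/0.42 = 1.9524.
Prior odds = 0.1468/1.9524 = 0.0752, so P(H) = 0.0752/(1+0.0752) ≈ 0.07.

P(H) = 0.07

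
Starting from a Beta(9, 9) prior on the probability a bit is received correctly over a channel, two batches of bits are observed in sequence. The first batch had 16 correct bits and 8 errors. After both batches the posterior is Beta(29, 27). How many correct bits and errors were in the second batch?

4 correct bits and 10 errors

Because Beta–binomial updating is additive in the counts, the combined data contributed (α_post−α_prior, β_post−β_prior) successes and failures.
Total across both batches: 29−9=20 correct bits, 27−9=18 errors.
Subtract the first batch: 20−16=4 correct bits and 18−8=10 errors.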